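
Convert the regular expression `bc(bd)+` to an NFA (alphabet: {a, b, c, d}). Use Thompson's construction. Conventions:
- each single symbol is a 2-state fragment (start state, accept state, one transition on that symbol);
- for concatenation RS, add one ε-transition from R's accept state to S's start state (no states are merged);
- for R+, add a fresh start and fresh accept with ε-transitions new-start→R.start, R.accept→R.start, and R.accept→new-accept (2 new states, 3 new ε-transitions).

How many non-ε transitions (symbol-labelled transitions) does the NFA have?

Per subexpression:
Each of the 4 symbol leaves contributes exactly 1 symbol transition.
  bd : 2 symbol transitions
  (bd)+ : 2 symbol transitions
  bc(bd)+ : 4 symbol transitions

4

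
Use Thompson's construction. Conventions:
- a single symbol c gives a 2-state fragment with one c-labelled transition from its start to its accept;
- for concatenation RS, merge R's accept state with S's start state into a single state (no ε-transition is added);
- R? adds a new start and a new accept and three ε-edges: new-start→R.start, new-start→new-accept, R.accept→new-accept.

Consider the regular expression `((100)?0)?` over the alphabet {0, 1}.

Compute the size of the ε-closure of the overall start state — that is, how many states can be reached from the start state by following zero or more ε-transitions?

Compute the ε-closure size of each fragment's start state recursively; a symbol fragment's start has no outgoing ε-edge, so its closure is just itself (size 1).
  100 → same as the first factor's closure: |closure| = 1
  (100)? → |closure| = 1 (new start) + 1 (body) + 1 (new accept, via ε) = 3
  (100)?0 → the left operand accepts ε, so the closure extends into the next operand (the shared merged state is already counted); |closure| = 3 + (1−1) = 3
  ((100)?0)? → |closure| = 1 (new start) + 3 (body) + 1 (new accept, via ε) = 5

5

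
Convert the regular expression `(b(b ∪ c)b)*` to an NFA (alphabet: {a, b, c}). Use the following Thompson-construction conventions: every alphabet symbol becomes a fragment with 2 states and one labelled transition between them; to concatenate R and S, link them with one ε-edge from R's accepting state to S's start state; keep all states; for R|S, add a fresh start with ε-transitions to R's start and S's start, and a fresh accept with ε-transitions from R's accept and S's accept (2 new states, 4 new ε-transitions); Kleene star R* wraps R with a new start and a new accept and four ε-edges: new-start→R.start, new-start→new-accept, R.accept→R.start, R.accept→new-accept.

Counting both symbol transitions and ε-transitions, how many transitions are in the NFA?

By structural recursion:
Each of the 4 symbol leaves contributes 1 transition (1 symbol, 0 ε).
  b ∪ c — 6 transitions (2 symbol, 4 ε)
  b(b ∪ c)b — 10 transitions (4 symbol, 6 ε)
  (b(b ∪ c)b)* — 14 transitions (4 symbol, 10 ε)

14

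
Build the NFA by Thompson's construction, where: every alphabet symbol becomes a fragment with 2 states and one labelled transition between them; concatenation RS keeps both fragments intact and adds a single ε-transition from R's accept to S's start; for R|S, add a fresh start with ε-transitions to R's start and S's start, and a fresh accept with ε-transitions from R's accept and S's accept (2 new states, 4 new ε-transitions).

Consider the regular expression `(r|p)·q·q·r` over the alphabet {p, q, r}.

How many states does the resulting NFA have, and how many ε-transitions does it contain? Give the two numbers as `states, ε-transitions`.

12, 7

Per subexpression:
Each of the 5 symbol leaves contributes 2 states and 0 ε-transitions.
  r|p — 6 states, 4 ε-transitions
  (r|p)·q·q·r — 12 states, 7 ε-transitions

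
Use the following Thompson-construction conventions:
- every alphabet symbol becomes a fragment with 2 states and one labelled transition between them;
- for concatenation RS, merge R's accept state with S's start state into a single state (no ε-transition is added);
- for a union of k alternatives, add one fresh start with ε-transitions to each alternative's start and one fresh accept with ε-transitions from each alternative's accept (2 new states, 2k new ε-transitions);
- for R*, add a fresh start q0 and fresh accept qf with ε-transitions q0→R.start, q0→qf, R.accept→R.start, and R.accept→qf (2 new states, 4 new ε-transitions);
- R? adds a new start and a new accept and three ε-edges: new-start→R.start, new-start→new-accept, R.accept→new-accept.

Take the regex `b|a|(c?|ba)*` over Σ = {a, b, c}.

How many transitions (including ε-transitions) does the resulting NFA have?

22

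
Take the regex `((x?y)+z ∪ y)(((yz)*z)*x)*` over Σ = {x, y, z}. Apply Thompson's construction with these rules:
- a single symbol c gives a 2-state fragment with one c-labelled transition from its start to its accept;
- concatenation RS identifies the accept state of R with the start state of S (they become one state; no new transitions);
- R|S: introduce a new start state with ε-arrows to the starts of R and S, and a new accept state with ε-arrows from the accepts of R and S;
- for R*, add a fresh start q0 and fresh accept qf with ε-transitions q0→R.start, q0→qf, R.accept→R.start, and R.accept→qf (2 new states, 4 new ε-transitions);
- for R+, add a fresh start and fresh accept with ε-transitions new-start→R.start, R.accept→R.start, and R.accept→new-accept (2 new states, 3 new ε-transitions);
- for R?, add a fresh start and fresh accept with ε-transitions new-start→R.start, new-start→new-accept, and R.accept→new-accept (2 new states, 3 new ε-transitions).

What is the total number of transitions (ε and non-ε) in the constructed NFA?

Recursing over subexpressions:
Each of the 8 symbol leaves contributes 1 transition (1 symbol, 0 ε).
  x? — 4 transitions (1 symbol, 3 ε)
  x?y — 5 transitions (2 symbol, 3 ε)
  (x?y)+ — 8 transitions (2 symbol, 6 ε)
  (x?y)+z — 9 transitions (3 symbol, 6 ε)
  (x?y)+z ∪ y — 14 transitions (4 symbol, 10 ε)
  yz — 2 transitions (2 symbol, 0 ε)
  (yz)* — 6 transitions (2 symbol, 4 ε)
  (yz)*z — 7 transitions (3 symbol, 4 ε)
  ((yz)*z)* — 11 transitions (3 symbol, 8 ε)
  ((yz)*z)*x — 12 transitions (4 symbol, 8 ε)
  (((yz)*z)*x)* — 16 transitions (4 symbol, 12 ε)
  ((x?y)+z ∪ y)(((yz)*z)*x)* — 30 transitions (8 symbol, 22 ε)

30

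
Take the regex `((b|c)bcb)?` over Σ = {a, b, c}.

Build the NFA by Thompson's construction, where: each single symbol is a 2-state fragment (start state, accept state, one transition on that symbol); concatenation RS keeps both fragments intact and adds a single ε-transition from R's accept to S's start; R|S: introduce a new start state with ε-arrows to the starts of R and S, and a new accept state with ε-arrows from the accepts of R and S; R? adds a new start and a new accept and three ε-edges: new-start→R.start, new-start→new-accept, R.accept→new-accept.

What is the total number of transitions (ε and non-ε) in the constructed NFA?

By structural recursion:
Each of the 5 symbol leaves contributes 1 transition (1 symbol, 0 ε).
  b|c : 6 transitions (2 symbol, 4 ε)
  (b|c)bcb : 12 transitions (5 symbol, 7 ε)
  ((b|c)bcb)? : 15 transitions (5 symbol, 10 ε)

15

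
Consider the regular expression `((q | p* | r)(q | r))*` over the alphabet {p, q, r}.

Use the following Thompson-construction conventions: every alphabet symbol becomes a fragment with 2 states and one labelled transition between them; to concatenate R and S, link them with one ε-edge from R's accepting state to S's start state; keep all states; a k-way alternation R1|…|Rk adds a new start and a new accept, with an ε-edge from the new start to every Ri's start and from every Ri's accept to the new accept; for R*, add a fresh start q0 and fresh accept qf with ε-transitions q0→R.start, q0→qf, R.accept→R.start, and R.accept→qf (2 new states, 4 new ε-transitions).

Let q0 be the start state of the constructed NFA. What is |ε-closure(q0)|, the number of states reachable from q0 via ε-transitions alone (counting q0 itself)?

12

Work bottom-up. For each fragment F, track |ε-closure(F.start)| and whether F's accept lies in that closure (i.e. whether F accepts ε). A single-symbol fragment has closure size 1 and does not accept ε.
  p* — |ε-closure| = 1 (new start) + 1 (body) + 1 (new accept) = 3
  q | p* | r — new start ε-reaches every alternative's start; at least one alternative accepts ε, so the union's new accept is reached too: |ε-closure| = 1 + 1 + 3 + 1 + 1 = 7
  q | r — |ε-closure| = 1 + 1 + 1 = 3 (the new accept is not ε-reachable since no branch accepts ε)
  (q | p* | r)(q | r) — |ε-closure| = 7 + 3 = 10 (closure spills across the concat boundary because the left factor accepts ε)
  ((q | p* | r)(q | r))* — the star's fresh start ε-reaches both the body's start and the fresh accept: |ε-closure| = 2 + 10 = 12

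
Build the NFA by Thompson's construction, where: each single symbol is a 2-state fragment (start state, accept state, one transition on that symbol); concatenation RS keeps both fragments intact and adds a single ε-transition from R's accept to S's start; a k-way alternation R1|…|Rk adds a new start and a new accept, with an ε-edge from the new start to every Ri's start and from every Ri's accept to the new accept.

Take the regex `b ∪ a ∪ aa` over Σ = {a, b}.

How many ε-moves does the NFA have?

7

Recursing over subexpressions:
Each of the 4 symbol leaves contributes 0 ε-transitions.
  aa = 1 ε-transition
  b ∪ a ∪ aa = 7 ε-transitions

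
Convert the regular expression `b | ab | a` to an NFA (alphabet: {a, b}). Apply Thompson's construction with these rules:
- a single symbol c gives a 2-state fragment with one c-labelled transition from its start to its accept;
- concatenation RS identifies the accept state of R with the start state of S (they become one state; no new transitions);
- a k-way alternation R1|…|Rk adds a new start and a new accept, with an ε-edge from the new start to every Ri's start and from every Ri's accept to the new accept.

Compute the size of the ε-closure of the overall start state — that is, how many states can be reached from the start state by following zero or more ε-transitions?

4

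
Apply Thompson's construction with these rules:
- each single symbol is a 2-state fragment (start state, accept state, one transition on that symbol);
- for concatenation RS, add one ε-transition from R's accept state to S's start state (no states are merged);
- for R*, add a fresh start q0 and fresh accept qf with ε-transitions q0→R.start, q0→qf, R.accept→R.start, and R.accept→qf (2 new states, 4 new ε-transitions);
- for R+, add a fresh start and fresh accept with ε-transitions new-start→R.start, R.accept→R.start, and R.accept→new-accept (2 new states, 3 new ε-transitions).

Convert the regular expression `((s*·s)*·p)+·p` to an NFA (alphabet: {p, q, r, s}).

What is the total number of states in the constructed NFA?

14

Recursing over subexpressions:
Each of the 4 symbol leaves contributes a 2-state fragment.
  s* → 4 states
  s*·s → 6 states
  (s*·s)* → 8 states
  (s*·s)*·p → 10 states
  ((s*·s)*·p)+ → 12 states
  ((s*·s)*·p)+·p → 14 states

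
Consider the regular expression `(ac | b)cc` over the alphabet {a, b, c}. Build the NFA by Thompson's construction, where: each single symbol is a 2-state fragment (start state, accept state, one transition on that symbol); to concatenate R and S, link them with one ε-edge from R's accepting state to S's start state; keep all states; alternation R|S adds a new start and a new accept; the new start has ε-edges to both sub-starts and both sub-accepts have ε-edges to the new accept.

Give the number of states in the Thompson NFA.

12

Recursing over subexpressions:
Each of the 5 symbol leaves contributes a 2-state fragment.
  ac — 4 states
  ac | b — 8 states
  (ac | b)cc — 12 states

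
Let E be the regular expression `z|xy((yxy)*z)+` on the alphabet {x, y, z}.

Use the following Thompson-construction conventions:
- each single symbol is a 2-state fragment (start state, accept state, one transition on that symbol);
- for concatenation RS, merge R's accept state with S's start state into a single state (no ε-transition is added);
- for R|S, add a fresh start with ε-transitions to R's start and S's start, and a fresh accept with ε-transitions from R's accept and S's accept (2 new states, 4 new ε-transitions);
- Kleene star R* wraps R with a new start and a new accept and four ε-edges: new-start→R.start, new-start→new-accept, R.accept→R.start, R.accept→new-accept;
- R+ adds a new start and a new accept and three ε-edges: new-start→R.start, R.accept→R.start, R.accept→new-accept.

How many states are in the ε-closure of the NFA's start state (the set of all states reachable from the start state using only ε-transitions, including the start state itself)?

3

Let C(F) = |ε-closure(F.start)| within fragment F, and note whether F accepts ε. Symbol fragments have C = 1 and do not accept ε. Then:
  yxy — same as the first factor's closure: |ε-closure| = 1
  (yxy)* — the star's fresh start ε-reaches both the body's start and the fresh accept: |ε-closure| = 2 + 1 = 3
  (yxy)*z — |ε-closure| = 3 + (1−1) = 3 (closure spills across the concat boundary because the left factor accepts ε)
  ((yxy)*z)+ — new start ε-reaches only the body's start; the new accept needs a symbol first: |ε-closure| = 1 + 3 = 4
  xy((yxy)*z)+ — same as the first factor's closure: |ε-closure| = 1
  z|xy((yxy)*z)+ — new start ε-reaches every alternative's start; none of them accept ε, so the new accept is not reached: |ε-closure| = 1 + 1 + 1 = 3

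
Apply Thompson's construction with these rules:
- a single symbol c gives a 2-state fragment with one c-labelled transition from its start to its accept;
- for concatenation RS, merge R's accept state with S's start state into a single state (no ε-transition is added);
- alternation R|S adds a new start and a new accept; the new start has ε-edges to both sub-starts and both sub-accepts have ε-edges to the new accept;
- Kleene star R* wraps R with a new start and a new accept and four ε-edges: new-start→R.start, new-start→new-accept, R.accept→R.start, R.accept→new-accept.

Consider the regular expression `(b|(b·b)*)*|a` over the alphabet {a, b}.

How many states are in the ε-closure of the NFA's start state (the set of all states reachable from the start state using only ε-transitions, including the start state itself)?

Compute the ε-closure size of each fragment's start state recursively; a symbol fragment's start has no outgoing ε-edge, so its closure is just itself (size 1).
  b·b → same as the first factor's closure: |closure| = 1
  (b·b)* → the star's fresh start ε-reaches both the body's start and the fresh accept: |closure| = 2 + 1 = 3
  b|(b·b)* → |closure| = 1 (new start) + (1 + 3) + 1 (new accept, since some branch ε-reaches its own accept) = 6
  (b|(b·b)*)* → the star's fresh start ε-reaches both the body's start and the fresh accept: |closure| = 2 + 6 = 8
  (b|(b·b)*)*|a → new start ε-reaches every alternative's start; at least one alternative accepts ε, so the union's new accept is reached too: |closure| = 1 + 8 + 1 + 1 = 11

11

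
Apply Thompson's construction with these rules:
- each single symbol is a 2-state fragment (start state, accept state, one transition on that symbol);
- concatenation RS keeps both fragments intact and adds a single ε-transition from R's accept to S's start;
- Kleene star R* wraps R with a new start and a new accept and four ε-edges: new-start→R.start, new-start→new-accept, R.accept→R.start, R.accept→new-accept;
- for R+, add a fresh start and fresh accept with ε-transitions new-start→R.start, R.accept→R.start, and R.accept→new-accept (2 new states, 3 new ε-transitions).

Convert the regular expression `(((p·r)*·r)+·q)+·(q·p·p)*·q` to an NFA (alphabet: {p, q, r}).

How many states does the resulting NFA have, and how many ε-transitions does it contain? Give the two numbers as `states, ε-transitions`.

Bottom-up over the parse tree:
Each of the 8 symbol leaves contributes 2 states and 0 ε-transitions.
  p·r = 4 states, 1 ε-transition
  (p·r)* = 6 states, 5 ε-transitions
  (p·r)*·r = 8 states, 6 ε-transitions
  ((p·r)*·r)+ = 10 states, 9 ε-transitions
  ((p·r)*·r)+·q = 12 states, 10 ε-transitions
  (((p·r)*·r)+·q)+ = 14 states, 13 ε-transitions
  q·p·p = 6 states, 2 ε-transitions
  (q·p·p)* = 8 states, 6 ε-transitions
  (((p·r)*·r)+·q)+·(q·p·p)*·q = 24 states, 21 ε-transitions

24, 21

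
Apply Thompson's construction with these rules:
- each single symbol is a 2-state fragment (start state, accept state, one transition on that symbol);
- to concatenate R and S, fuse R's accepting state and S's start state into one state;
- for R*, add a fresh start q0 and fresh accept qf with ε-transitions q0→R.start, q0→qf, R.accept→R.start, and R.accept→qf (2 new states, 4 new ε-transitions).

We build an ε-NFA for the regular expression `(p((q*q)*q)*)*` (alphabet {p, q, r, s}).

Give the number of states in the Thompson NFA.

13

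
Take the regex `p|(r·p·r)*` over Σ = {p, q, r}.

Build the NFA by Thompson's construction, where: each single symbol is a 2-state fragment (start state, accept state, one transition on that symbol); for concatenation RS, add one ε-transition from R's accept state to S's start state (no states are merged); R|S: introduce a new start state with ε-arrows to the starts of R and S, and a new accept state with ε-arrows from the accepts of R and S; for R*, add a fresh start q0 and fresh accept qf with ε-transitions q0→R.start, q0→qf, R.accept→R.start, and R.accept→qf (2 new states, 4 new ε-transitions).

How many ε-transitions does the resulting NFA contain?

Per subexpression:
Each of the 4 symbol leaves contributes 0 ε-transitions.
  r·p·r : 2 ε-transitions
  (r·p·r)* : 6 ε-transitions
  p|(r·p·r)* : 10 ε-transitions

10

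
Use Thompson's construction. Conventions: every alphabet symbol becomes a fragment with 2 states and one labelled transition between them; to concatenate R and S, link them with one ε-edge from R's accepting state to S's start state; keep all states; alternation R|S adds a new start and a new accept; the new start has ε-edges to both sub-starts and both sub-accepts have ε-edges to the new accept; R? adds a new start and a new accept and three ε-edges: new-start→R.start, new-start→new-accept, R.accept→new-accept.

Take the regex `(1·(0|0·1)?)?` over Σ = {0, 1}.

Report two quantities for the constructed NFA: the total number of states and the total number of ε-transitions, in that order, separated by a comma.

Recursing over subexpressions:
Each of the 4 symbol leaves contributes 2 states and 0 ε-transitions.
  0·1 = 4 states, 1 ε-transition
  0|0·1 = 8 states, 5 ε-transitions
  (0|0·1)? = 10 states, 8 ε-transitions
  1·(0|0·1)? = 12 states, 9 ε-transitions
  (1·(0|0·1)?)? = 14 states, 12 ε-transitions

14, 12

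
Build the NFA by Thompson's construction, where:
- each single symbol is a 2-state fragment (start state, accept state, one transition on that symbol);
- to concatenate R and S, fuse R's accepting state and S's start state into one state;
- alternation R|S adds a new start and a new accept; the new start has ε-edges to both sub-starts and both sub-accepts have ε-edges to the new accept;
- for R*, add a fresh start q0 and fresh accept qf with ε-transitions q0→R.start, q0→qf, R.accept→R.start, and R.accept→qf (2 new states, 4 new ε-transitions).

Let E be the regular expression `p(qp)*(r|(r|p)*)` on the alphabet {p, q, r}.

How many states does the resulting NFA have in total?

17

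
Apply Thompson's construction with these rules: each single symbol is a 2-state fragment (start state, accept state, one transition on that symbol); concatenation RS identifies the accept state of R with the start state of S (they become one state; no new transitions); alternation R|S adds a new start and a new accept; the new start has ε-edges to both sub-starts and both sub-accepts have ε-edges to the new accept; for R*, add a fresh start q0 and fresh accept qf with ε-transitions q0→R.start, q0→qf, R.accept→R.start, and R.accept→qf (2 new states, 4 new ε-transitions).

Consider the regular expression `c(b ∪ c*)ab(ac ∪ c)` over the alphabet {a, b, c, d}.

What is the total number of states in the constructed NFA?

17

Bottom-up over the parse tree:
Each of the 8 symbol leaves contributes a 2-state fragment.
  c* → 4 states
  b ∪ c* → 8 states
  ac → 3 states
  ac ∪ c → 7 states
  c(b ∪ c*)ab(ac ∪ c) → 17 states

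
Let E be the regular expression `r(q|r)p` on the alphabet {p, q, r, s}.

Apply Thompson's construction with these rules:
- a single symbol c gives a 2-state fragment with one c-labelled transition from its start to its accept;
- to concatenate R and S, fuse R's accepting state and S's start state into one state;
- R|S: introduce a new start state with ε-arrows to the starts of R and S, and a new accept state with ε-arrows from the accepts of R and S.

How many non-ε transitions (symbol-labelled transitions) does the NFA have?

4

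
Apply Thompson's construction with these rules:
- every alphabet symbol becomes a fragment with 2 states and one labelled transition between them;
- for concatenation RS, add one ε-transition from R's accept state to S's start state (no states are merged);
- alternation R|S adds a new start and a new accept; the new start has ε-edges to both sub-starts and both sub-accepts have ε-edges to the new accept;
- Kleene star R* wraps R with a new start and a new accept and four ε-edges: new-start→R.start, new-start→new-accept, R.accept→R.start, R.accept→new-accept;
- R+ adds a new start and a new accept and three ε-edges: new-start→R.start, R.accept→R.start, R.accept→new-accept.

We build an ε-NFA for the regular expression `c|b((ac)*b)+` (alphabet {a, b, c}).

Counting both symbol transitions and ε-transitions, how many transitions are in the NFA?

19

Recursing over subexpressions:
Each of the 5 symbol leaves contributes 1 transition (1 symbol, 0 ε).
  ac = 3 transitions (2 symbol, 1 ε)
  (ac)* = 7 transitions (2 symbol, 5 ε)
  (ac)*b = 9 transitions (3 symbol, 6 ε)
  ((ac)*b)+ = 12 transitions (3 symbol, 9 ε)
  b((ac)*b)+ = 14 transitions (4 symbol, 10 ε)
  c|b((ac)*b)+ = 19 transitions (5 symbol, 14 ε)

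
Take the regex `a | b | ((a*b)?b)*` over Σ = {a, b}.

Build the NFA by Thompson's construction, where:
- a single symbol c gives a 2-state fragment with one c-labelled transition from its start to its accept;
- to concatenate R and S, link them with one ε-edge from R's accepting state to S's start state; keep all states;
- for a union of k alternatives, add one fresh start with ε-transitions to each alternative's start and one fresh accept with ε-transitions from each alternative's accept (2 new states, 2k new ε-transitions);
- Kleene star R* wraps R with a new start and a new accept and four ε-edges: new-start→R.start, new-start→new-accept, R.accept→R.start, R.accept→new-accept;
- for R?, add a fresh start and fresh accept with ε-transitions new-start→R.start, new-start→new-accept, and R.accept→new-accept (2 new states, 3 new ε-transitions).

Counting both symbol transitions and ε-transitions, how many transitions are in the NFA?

24

Per subexpression:
Each of the 5 symbol leaves contributes 1 transition (1 symbol, 0 ε).
  a* → 5 transitions (1 symbol, 4 ε)
  a*b → 7 transitions (2 symbol, 5 ε)
  (a*b)? → 10 transitions (2 symbol, 8 ε)
  (a*b)?b → 12 transitions (3 symbol, 9 ε)
  ((a*b)?b)* → 16 transitions (3 symbol, 13 ε)
  a | b | ((a*b)?b)* → 24 transitions (5 symbol, 19 ε)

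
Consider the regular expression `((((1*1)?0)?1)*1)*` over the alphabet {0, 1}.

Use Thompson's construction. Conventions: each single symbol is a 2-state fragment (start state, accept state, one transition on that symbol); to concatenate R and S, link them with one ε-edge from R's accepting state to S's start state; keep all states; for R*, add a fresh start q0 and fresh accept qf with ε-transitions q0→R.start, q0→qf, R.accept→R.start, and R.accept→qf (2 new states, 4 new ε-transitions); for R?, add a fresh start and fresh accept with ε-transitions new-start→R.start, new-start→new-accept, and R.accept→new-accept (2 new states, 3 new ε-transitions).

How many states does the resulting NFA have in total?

20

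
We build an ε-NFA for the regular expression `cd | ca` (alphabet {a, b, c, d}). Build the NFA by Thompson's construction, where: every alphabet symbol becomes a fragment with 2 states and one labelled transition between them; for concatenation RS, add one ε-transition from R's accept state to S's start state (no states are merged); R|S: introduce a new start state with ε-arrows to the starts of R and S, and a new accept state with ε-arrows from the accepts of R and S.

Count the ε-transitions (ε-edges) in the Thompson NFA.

Recursing over subexpressions:
Each of the 4 symbol leaves contributes 0 ε-transitions.
  cd : 1 ε-transition
  ca : 1 ε-transition
  cd | ca : 6 ε-transitions

6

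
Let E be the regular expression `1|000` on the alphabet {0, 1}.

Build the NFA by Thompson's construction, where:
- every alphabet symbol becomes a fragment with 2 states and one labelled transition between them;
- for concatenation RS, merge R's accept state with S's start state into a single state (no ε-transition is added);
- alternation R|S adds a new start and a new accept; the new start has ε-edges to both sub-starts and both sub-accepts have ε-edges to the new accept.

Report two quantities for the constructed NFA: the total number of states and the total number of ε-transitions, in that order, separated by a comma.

8, 4

Recursing over subexpressions:
Each of the 4 symbol leaves contributes 2 states and 0 ε-transitions.
  000 : 4 states, 0 ε-transitions
  1|000 : 8 states, 4 ε-transitions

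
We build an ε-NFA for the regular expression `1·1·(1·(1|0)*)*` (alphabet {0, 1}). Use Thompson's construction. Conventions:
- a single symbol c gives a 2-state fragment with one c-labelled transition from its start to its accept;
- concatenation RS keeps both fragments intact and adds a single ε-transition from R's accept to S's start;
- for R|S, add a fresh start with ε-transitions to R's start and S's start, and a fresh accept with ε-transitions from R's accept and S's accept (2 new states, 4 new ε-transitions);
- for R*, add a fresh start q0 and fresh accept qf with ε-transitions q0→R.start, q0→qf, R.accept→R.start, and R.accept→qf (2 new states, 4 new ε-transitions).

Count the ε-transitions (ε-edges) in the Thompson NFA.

15

Bottom-up over the parse tree:
Each of the 5 symbol leaves contributes 0 ε-transitions.
  1|0 → 4 ε-transitions
  (1|0)* → 8 ε-transitions
  1·(1|0)* → 9 ε-transitions
  (1·(1|0)*)* → 13 ε-transitions
  1·1·(1·(1|0)*)* → 15 ε-transitions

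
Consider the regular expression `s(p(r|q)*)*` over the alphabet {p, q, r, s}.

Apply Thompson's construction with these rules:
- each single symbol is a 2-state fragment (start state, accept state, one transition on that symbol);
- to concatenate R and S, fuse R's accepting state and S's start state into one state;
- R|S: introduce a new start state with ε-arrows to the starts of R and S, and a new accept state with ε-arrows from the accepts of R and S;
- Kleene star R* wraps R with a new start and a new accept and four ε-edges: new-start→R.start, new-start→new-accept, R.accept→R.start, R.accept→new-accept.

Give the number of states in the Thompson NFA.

By structural recursion:
Each of the 4 symbol leaves contributes a 2-state fragment.
  r|q → 6 states
  (r|q)* → 8 states
  p(r|q)* → 9 states
  (p(r|q)*)* → 11 states
  s(p(r|q)*)* → 12 states

12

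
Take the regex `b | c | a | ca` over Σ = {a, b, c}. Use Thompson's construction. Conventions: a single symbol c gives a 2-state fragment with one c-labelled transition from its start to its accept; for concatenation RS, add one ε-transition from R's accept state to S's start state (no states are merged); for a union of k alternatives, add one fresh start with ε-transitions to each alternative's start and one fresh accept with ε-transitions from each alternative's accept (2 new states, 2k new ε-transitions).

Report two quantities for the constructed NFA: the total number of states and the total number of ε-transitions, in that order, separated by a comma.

12, 9

Building bottom-up:
Each of the 5 symbol leaves contributes 2 states and 0 ε-transitions.
  ca = 4 states, 1 ε-transition
  b | c | a | ca = 12 states, 9 ε-transitions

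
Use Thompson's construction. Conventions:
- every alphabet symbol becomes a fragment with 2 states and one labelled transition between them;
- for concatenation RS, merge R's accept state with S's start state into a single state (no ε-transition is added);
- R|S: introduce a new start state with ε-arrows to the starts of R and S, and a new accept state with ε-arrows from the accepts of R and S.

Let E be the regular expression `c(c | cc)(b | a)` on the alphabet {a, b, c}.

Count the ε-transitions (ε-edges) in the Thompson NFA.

8

Bottom-up over the parse tree:
Each of the 6 symbol leaves contributes 0 ε-transitions.
  cc — 0 ε-transitions
  c | cc — 4 ε-transitions
  b | a — 4 ε-transitions
  c(c | cc)(b | a) — 8 ε-transitions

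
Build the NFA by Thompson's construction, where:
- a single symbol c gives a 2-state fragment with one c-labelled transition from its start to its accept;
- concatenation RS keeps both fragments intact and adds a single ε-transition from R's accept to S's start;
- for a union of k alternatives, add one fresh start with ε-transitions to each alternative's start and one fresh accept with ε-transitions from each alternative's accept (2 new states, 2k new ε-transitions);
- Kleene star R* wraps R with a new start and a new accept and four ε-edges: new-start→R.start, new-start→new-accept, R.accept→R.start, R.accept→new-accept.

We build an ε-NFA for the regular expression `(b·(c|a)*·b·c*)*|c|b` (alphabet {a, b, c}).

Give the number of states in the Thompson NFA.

Recursing over subexpressions:
Each of the 7 symbol leaves contributes a 2-state fragment.
  c|a — 6 states
  (c|a)* — 8 states
  c* — 4 states
  b·(c|a)*·b·c* — 16 states
  (b·(c|a)*·b·c*)* — 18 states
  (b·(c|a)*·b·c*)*|c|b — 24 states

24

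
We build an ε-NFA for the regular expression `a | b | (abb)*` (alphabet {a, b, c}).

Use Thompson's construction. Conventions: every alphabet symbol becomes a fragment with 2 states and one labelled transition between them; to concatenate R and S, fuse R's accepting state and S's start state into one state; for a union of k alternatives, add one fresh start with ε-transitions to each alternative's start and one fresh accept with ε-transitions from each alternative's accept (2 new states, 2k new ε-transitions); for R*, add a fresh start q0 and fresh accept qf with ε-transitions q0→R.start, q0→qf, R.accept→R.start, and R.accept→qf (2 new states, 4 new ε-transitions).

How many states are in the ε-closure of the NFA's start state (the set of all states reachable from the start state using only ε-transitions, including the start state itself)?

7

Let C(F) = |ε-closure(F.start)| within fragment F, and note whether F accepts ε. Symbol fragments have C = 1 and do not accept ε. Then:
  abb → same as the first factor's closure: |closure| = 1
  (abb)* → new start has ε-edges to the inner start and to the new accept, so |closure| = 2 + 1 = 3
  a | b | (abb)* → new start ε-reaches every alternative's start; at least one alternative accepts ε, so the union's new accept is reached too: |closure| = 1 + 1 + 1 + 3 + 1 = 7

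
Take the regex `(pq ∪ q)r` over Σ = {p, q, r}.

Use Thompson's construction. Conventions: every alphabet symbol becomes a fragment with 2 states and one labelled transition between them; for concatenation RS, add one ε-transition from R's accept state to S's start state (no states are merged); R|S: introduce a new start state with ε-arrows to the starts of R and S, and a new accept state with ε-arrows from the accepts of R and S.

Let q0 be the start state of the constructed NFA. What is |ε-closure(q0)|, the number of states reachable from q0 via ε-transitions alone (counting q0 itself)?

Compute the ε-closure size of each fragment's start state recursively; a symbol fragment's start has no outgoing ε-edge, so its closure is just itself (size 1).
  pq : |closure| equals the left operand's closure size = 1 (its accept is not ε-reachable, so the closure stops there)
  pq ∪ q : |closure| = 1 + 1 + 1 = 3 (the new accept is not ε-reachable since no branch accepts ε)
  (pq ∪ q)r : same as the first factor's closure: |closure| = 3

3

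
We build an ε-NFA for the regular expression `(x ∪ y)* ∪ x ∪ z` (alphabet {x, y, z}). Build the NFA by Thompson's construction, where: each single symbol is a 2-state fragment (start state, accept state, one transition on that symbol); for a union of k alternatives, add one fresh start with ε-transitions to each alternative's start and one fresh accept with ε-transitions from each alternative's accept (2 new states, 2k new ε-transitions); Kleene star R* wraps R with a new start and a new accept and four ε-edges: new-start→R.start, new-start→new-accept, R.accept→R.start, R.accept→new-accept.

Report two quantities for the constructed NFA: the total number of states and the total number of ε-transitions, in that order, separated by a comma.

By structural recursion:
Each of the 4 symbol leaves contributes 2 states and 0 ε-transitions.
  x ∪ y — 6 states, 4 ε-transitions
  (x ∪ y)* — 8 states, 8 ε-transitions
  (x ∪ y)* ∪ x ∪ z — 14 states, 14 ε-transitions

14, 14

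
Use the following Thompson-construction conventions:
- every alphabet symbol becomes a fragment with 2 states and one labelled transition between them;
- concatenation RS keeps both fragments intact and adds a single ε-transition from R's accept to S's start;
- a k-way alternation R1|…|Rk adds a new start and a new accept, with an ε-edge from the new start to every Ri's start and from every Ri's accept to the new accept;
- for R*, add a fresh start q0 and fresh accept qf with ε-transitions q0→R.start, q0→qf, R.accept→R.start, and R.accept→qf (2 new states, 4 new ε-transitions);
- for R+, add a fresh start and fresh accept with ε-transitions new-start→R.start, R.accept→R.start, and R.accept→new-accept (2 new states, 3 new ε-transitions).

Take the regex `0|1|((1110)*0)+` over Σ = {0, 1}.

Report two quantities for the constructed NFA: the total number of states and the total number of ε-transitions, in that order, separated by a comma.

Bottom-up over the parse tree:
Each of the 7 symbol leaves contributes 2 states and 0 ε-transitions.
  1110 → 8 states, 3 ε-transitions
  (1110)* → 10 states, 7 ε-transitions
  (1110)*0 → 12 states, 8 ε-transitions
  ((1110)*0)+ → 14 states, 11 ε-transitions
  0|1|((1110)*0)+ → 20 states, 17 ε-transitions

20, 17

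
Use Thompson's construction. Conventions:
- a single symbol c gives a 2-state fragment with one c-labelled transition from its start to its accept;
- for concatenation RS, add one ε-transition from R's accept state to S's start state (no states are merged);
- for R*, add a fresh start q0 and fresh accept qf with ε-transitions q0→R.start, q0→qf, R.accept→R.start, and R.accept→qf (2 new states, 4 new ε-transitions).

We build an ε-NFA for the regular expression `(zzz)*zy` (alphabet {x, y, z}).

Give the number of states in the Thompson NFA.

By structural recursion:
Each of the 5 symbol leaves contributes a 2-state fragment.
  zzz : 6 states
  (zzz)* : 8 states
  (zzz)*zy : 12 states

12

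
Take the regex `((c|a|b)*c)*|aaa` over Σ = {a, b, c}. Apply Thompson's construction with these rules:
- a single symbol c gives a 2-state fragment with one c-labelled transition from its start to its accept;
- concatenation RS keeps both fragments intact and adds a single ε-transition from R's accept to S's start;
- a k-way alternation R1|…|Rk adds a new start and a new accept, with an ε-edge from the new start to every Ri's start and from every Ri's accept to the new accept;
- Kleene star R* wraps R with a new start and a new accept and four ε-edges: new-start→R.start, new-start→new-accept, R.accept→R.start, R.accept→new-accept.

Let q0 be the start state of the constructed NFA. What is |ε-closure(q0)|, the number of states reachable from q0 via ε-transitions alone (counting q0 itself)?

Compute the ε-closure size of each fragment's start state recursively; a symbol fragment's start has no outgoing ε-edge, so its closure is just itself (size 1).
  c|a|b — |closure| = 1 + 1 + 1 + 1 = 4 (the new accept is not ε-reachable since no branch accepts ε)
  (c|a|b)* — |closure| = 1 (new start) + 4 (body) + 1 (new accept) = 6
  (c|a|b)*c — the left operand accepts ε, so the closure extends into the next operand (via the concat ε-link); |closure| = 6 + 1 = 7
  ((c|a|b)*c)* — |closure| = 1 (new start) + 7 (body) + 1 (new accept) = 9
  aaa — |closure| equals the left operand's closure size = 1 (its accept is not ε-reachable, so the closure stops there)
  ((c|a|b)*c)*|aaa — new start ε-reaches every alternative's start; at least one alternative accepts ε, so the union's new accept is reached too: |closure| = 1 + 9 + 1 + 1 = 12

12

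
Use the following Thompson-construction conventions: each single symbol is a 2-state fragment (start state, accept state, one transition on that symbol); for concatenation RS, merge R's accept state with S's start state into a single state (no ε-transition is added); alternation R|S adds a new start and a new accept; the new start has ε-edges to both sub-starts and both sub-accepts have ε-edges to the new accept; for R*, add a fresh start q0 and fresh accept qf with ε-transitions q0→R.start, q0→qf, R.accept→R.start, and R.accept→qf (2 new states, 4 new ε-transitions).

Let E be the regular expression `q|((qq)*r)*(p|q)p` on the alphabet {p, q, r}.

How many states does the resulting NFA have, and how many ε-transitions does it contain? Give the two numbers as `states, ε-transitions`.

Recursing over subexpressions:
Each of the 7 symbol leaves contributes 2 states and 0 ε-transitions.
  qq : 3 states, 0 ε-transitions
  (qq)* : 5 states, 4 ε-transitions
  (qq)*r : 6 states, 4 ε-transitions
  ((qq)*r)* : 8 states, 8 ε-transitions
  p|q : 6 states, 4 ε-transitions
  ((qq)*r)*(p|q)p : 14 states, 12 ε-transitions
  q|((qq)*r)*(p|q)p : 18 states, 16 ε-transitions

18, 16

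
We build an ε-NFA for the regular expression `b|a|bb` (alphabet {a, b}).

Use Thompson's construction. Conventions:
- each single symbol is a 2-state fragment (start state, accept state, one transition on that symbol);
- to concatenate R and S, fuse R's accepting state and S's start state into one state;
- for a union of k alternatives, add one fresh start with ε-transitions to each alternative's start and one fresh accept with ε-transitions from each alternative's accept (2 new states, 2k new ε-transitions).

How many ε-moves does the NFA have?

6

Bottom-up over the parse tree:
Each of the 4 symbol leaves contributes 0 ε-transitions.
  bb — 0 ε-transitions
  b|a|bb — 6 ε-transitions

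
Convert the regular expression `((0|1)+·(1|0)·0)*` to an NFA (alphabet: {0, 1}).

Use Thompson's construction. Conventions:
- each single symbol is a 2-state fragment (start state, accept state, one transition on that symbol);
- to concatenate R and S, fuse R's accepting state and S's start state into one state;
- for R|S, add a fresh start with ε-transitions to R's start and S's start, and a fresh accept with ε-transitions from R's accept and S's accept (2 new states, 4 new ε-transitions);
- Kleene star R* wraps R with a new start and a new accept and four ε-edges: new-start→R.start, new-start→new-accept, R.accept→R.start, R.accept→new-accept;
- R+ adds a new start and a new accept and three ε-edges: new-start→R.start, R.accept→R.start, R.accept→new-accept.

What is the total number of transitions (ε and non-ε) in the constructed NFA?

Bottom-up over the parse tree:
Each of the 5 symbol leaves contributes 1 transition (1 symbol, 0 ε).
  0|1 : 6 transitions (2 symbol, 4 ε)
  (0|1)+ : 9 transitions (2 symbol, 7 ε)
  1|0 : 6 transitions (2 symbol, 4 ε)
  (0|1)+·(1|0)·0 : 16 transitions (5 symbol, 11 ε)
  ((0|1)+·(1|0)·0)* : 20 transitions (5 symbol, 15 ε)

20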